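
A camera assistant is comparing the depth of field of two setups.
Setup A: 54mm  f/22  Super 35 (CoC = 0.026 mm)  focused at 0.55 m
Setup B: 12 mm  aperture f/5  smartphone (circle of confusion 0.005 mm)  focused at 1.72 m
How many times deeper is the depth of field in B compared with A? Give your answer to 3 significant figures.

10.4

Setup A: H = 54²/(22×0.026) + 54 ≈ 5151.9 mm; DoF = Df − Dn = 609.28 − 501.23 ≈ 108.05 mm.
Setup B: H = 12²/(5×0.005) + 12 ≈ 5772.0 mm; DoF = Df − Dn = 2445.0 − 1326.6 ≈ 1118.4 mm.
Ratio = 1118.4 / 108.05 ≈ 10.4.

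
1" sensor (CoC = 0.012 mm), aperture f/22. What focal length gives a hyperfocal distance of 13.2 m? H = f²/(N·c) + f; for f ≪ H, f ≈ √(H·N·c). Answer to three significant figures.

58.9 mm

From H = f²/(N·c) + f, with f ≪ H: f ≈ √(H·N·c) = √(13200 × 22 × 0.012) = √3484.8 ≈ 59.03 mm.
Exact: f² + N·c·f − N·c·H = 0 ⇒ f = (−N·c + √((N·c)² + 4·N·c·H))/2 = (−0.264 + √13939)/2 ≈ 58.900 mm ≈ 58.9 mm.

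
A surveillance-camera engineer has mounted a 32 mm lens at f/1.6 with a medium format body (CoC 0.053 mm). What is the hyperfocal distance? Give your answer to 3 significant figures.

12.1 m

Hyperfocal distance H = f²/(N·c) + f = 32²/(1.6 × 0.053) + 32 = 1024/0.0848 + 32 ≈ 12107.5 mm ≈ 12.1 m.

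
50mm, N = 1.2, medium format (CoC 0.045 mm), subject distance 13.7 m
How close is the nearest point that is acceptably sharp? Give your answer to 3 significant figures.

Hyperfocal distance H = f²/(N·c) + f = 50²/(1.2 × 0.045) + 50 = 2500/0.054 + 50 ≈ 46346.3 mm ≈ 46.35 m.
Near limit Dn = s·(H − f)/(H + s − 2f) = 13700 × (46346.3 − 50) / (46346.3 + 13700 − 2 × 50) = 13700 × 46296.3 / 59946.3 ≈ 10580 mm ≈ 10.6 m.

10.6 m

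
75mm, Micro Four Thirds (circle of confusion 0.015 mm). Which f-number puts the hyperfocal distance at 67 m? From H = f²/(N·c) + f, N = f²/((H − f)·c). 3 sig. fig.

f/5.60

Rearrange H = f²/(N·c) + f for N: N = f² / ((H − f)·c).
N = 75² / ((67000 − 75) × 0.015) = 5625 / 1004 ≈ 5.60.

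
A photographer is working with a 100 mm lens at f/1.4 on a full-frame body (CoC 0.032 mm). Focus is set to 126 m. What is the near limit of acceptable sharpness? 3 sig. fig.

80.6 m

Hyperfocal distance H = f²/(N·c) + f = 100²/(1.4 × 0.032) + 100 = 10000/0.0448 + 100 ≈ 223314.3 mm ≈ 223.3 m.
Near limit Dn = s·(H − f)/(H + s − 2f) = 126000 × (223314.3 − 100) / (223314.3 + 126000 − 2 × 100) = 126000 × 223214.3 / 349114.3 ≈ 80561 mm ≈ 80.6 m.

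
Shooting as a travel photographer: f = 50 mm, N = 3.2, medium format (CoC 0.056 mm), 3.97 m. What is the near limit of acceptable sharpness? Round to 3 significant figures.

Hyperfocal distance H = f²/(N·c) + f = 50²/(3.2 × 0.056) + 50 = 2500/0.1792 + 50 ≈ 14000.9 mm ≈ 14.00 m.
Near limit Dn = s·(H − f)/(H + s − 2f) = 3970 × (14000.9 − 50) / (14000.9 + 3970 − 2 × 50) = 3970 × 13950.9 / 17870.9 ≈ 3099.2 mm ≈ 3.10 m.

3.10 m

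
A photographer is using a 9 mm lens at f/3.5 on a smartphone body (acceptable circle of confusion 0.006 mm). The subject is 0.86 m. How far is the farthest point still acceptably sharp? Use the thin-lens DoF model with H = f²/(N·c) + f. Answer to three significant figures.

Hyperfocal distance H = f²/(N·c) + f = 9²/(3.5 × 0.006) + 9 = 81/0.021 + 9 ≈ 3866.1 mm ≈ 3.866 m.
Far limit Df = s·(H − f)/(H − s) = 860 × (3866.1 − 9) / (3866.1 − 860) = 860 × 3857.1 / 3006.1 ≈ 1103.5 mm ≈ 1.10 m.

1.10 m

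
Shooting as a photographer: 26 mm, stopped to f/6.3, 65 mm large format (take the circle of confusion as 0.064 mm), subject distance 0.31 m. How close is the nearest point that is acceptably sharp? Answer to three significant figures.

265 mm

Hyperfocal distance H = f²/(N·c) + f = 26²/(6.3 × 0.064) + 26 = 676/0.4032 + 26 ≈ 1702.6 mm ≈ 1.703 m.
Near limit Dn = s·(H − f)/(H + s − 2f) = 310 × (1702.6 − 26) / (1702.6 + 310 − 2 × 26) = 310 × 1676.6 / 1960.6 ≈ 265.10 mm.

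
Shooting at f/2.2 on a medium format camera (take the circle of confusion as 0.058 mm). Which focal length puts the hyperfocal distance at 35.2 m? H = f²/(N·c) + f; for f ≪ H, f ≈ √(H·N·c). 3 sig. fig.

From H = f²/(N·c) + f, with f ≪ H: f ≈ √(H·N·c) = √(35200 × 2.2 × 0.058) = √4491.5 ≈ 67.02 mm.
The +f correction barely moves this — solving exactly, f² + N·c·f − N·c·H = 0 ⇒ f = (−N·c + √((N·c)² + 4·N·c·H))/2 = (−0.1276 + √17966)/2 ≈ 66.955 mm, so f ≈ 67.0 mm.

67.0 mm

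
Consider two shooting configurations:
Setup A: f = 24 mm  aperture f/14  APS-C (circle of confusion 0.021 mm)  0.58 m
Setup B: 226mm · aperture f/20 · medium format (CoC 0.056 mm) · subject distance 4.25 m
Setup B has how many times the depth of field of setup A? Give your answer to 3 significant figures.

Setup A: H = 24²/(14×0.021) + 24 ≈ 1983.2 mm; DoF = Df − Dn = 809.82 − 451.79 ≈ 358.03 mm.
Setup B: H = 226²/(20×0.056) + 226 ≈ 45829.6 mm; DoF = Df − Dn = 4661.31 − 3905.39 ≈ 755.92 mm.
Ratio = 755.92 / 358.03 ≈ 2.11.

2.11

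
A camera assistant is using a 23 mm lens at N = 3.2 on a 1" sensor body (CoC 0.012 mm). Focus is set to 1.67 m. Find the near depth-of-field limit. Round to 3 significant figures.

Hyperfocal distance H = f²/(N·c) + f = 23²/(3.2 × 0.012) + 23 = 529/0.0384 + 23 ≈ 13799.0 mm ≈ 13.80 m.
Near limit Dn = s·(H − f)/(H + s − 2f) = 1670 × (13799.0 − 23) / (13799.0 + 1670 − 2 × 23) = 1670 × 13776.0 / 15423.0 ≈ 1491.7 mm ≈ 1.49 m.

1.49 m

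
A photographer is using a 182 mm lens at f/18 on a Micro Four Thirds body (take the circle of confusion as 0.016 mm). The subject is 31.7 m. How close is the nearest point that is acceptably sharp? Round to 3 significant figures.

Hyperfocal distance H = f²/(N·c) + f = 182²/(18 × 0.016) + 182 = 33124/0.288 + 182 ≈ 115195.9 mm ≈ 115.2 m.
Near limit Dn = s·(H − f)/(H + s − 2f) = 31700 × (115195.9 − 182) / (115195.9 + 31700 − 2 × 182) = 31700 × 115013.9 / 146531.9 ≈ 24882 mm ≈ 24.9 m.

24.9 m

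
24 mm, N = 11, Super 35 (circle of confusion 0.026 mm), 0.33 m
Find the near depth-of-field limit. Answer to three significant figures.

286 mm

Hyperfocal distance H = f²/(N·c) + f = 24²/(11 × 0.026) + 24 = 576/0.286 + 24 ≈ 2038.0 mm ≈ 2.038 m.
Near limit Dn = s·(H − f)/(H + s − 2f) = 330 × (2038.0 − 24) / (2038.0 + 330 − 2 × 24) = 330 × 2014.0 / 2320.0 ≈ 286.47 mm.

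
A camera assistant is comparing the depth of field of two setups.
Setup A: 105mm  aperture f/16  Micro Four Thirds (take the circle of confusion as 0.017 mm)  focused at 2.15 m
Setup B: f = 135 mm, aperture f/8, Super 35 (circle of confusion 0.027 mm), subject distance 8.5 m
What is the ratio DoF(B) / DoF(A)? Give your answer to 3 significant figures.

7.83

Setup A: H = 105²/(16×0.017) + 105 ≈ 40638.1 mm; DoF = Df − Dn = 2264.24 − 2046.74 ≈ 217.50 mm.
Setup B: H = 135²/(8×0.027) + 135 ≈ 84510.0 mm; DoF = Df − Dn = 9435.4 − 7733.3 ≈ 1702.1 mm.
Ratio = 1702.1 / 217.50 ≈ 7.83.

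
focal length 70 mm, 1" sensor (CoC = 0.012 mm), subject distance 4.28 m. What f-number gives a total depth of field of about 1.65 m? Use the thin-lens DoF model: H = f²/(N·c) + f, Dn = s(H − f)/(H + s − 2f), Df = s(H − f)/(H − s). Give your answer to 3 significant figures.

f/18

Write h = H − f = f²/(N·c). The thin-lens limits are Dn = s·h/(h + (s−f)) and Df = s·h/(h − (s−f)), so DoF = Df − Dn = 2·s·(s−f)·h / (h² − (s−f)²).
That is a quadratic in h: DoF·h² − 2·s·(s−f)·h − DoF·(s−f)² = 0 ⇒ h = (s−f)·(s + √(s² + DoF²)) / DoF = 4210 × (4280 + √(4280² + 1650²)) / 1650 = 4210 × (4280 + 4587.04) / 1650 ≈ 22624 mm.
Then N = f²/(c·h) = 70² / (0.012 × 22624) = 4900 / 271.49 ≈ 18.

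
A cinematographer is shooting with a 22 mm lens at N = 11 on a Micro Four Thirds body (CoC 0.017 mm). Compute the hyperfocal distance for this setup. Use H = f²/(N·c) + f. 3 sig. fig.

2.61 m

Hyperfocal distance H = f²/(N·c) + f = 22²/(11 × 0.017) + 22 = 484/0.187 + 22 ≈ 2610.2 mm ≈ 2.61 m.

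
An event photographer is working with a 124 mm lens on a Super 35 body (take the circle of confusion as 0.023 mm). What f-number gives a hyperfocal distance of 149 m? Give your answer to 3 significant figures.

f/4.49

Rearrange H = f²/(N·c) + f for N: N = f² / ((H − f)·c).
N = 124² / ((149000 − 124) × 0.023) = 15376 / 3424 ≈ 4.49.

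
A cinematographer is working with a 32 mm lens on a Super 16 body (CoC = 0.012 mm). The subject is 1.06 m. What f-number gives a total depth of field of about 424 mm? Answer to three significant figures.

f/16

Write h = H − f = f²/(N·c). The thin-lens limits are Dn = s·h/(h + (s−f)) and Df = s·h/(h − (s−f)), so DoF = Df − Dn = 2·s·(s−f)·h / (h² − (s−f)²).
That is a quadratic in h: DoF·h² − 2·s·(s−f)·h − DoF·(s−f)² = 0 ⇒ h = (s−f)·(s + √(s² + DoF²)) / DoF = 1028 × (1060 + √(1060² + 424²)) / 424 = 1028 × (1060 + 1141.65) / 424 ≈ 5338.0 mm.
Then N = f²/(c·h) = 32² / (0.012 × 5338.0) = 1024 / 64.056 ≈ 16.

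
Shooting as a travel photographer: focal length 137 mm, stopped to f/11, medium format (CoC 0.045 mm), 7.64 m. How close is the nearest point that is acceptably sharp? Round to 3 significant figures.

6.38 m

Hyperfocal distance H = f²/(N·c) + f = 137²/(11 × 0.045) + 137 = 18769/0.495 + 137 ≈ 38054.2 mm ≈ 38.05 m.
Near limit Dn = s·(H − f)/(H + s − 2f) = 7640 × (38054.2 − 137) / (38054.2 + 7640 − 2 × 137) = 7640 × 37917.2 / 45420.2 ≈ 6377.9 mm ≈ 6.38 m.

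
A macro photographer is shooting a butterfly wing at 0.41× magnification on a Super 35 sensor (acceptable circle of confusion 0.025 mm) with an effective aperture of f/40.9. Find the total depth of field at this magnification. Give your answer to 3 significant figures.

At magnification m, DoF ≈ 2·N_eff·c/m² = 2 × 40.9 × 0.025 / 0.41² = 2.045 / 0.1681 ≈ 12.2 mm.

12.2 mm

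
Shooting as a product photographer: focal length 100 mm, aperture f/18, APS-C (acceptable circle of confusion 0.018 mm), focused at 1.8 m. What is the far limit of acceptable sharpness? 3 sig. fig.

Hyperfocal distance H = f²/(N·c) + f = 100²/(18 × 0.018) + 100 = 10000/0.324 + 100 ≈ 30964.2 mm ≈ 30.96 m.
Far limit Df = s·(H − f)/(H − s) = 1800 × (30964.2 − 100) / (30964.2 − 1800) = 1800 × 30864.2 / 29164.2 ≈ 1904.9 mm ≈ 1.90 m.

1.90 m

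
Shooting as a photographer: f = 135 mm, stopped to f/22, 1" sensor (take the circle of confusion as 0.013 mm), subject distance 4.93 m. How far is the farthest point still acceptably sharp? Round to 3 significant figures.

Hyperfocal distance H = f²/(N·c) + f = 135²/(22 × 0.013) + 135 = 18225/0.286 + 135 ≈ 63858.8 mm ≈ 63.86 m.
Far limit Df = s·(H − f)/(H − s) = 4930 × (63858.8 − 135) / (63858.8 − 4930) = 4930 × 63723.8 / 58928.8 ≈ 5331.2 mm ≈ 5.33 m.

5.33 m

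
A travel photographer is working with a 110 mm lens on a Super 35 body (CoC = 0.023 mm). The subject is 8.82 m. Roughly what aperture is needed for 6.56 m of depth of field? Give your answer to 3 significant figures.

f/20

Write h = H − f = f²/(N·c). The thin-lens limits are Dn = s·h/(h + (s−f)) and Df = s·h/(h − (s−f)), so DoF = Df − Dn = 2·s·(s−f)·h / (h² − (s−f)²).
That is a quadratic in h: DoF·h² − 2·s·(s−f)·h − DoF·(s−f)² = 0 ⇒ h = (s−f)·(s + √(s² + DoF²)) / DoF = 8710 × (8820 + √(8820² + 6560²)) / 6560 = 8710 × (8820 + 10992.1) / 6560 ≈ 26305 mm.
Then N = f²/(c·h) = 110² / (0.023 × 26305) = 12100 / 605.02 ≈ 20.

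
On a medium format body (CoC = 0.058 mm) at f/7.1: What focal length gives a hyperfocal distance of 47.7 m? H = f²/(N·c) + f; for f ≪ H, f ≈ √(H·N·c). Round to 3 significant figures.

140 mm

From H = f²/(N·c) + f, with f ≪ H: f ≈ √(H·N·c) = √(47700 × 7.1 × 0.058) = √19643 ≈ 140.2 mm.
The +f correction barely moves this — solving exactly, f² + N·c·f − N·c·H = 0 ⇒ f = (−N·c + √((N·c)² + 4·N·c·H))/2 = (−0.4118 + √78572)/2 ≈ 139.95 mm, so f ≈ 140 mm.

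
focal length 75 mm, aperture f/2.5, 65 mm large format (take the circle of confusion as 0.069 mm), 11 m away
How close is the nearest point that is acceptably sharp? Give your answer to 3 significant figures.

Hyperfocal distance H = f²/(N·c) + f = 75²/(2.5 × 0.069) + 75 = 5625/0.1725 + 75 ≈ 32683.7 mm ≈ 32.68 m.
Near limit Dn = s·(H − f)/(H + s − 2f) = 11000 × (32683.7 − 75) / (32683.7 + 11000 − 2 × 75) = 11000 × 32608.7 / 43533.7 ≈ 8239.5 mm ≈ 8.24 m.

8.24 m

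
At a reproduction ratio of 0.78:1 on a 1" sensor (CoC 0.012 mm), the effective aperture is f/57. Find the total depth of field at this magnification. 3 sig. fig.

2.25 mm

At magnification m, DoF ≈ 2·N_eff·c/m² = 2 × 57 × 0.012 / 0.78² = 1.368 / 0.6084 ≈ 2.25 mm.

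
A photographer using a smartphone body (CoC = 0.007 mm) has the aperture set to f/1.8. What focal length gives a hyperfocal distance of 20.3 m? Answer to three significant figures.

From H = f²/(N·c) + f, with f ≪ H: f ≈ √(H·N·c) = √(20300 × 1.8 × 0.007) = √255.78 ≈ 15.99 mm.
The +f correction barely moves this — solving exactly, f² + N·c·f − N·c·H = 0 ⇒ f = (−N·c + √((N·c)² + 4·N·c·H))/2 = (−0.0126 + √1023.1)/2 ≈ 15.987 mm, so f ≈ 16.0 mm.

16.0 mm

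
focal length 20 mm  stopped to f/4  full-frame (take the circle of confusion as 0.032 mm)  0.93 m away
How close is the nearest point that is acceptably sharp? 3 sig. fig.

Hyperfocal distance H = f²/(N·c) + f = 20²/(4 × 0.032) + 20 = 400/0.128 + 20 ≈ 3145.0 mm ≈ 3.145 m.
Near limit Dn = s·(H − f)/(H + s − 2f) = 930 × (3145.0 − 20) / (3145.0 + 930 − 2 × 20) = 930 × 3125.0 / 4035.0 ≈ 720.26 mm ≈ 0.720 m.

0.720 m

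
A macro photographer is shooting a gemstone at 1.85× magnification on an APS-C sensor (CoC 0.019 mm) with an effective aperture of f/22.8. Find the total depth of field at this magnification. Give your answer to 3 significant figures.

0.253 mm

At magnification m, DoF ≈ 2·N_eff·c/m² = 2 × 22.8 × 0.019 / 1.85² = 0.8664 / 3.423 ≈ 0.253 mm.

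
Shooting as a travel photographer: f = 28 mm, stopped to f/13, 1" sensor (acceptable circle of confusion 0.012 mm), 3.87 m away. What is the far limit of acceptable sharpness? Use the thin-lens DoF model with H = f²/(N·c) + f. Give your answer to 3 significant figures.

16.4 m

Hyperfocal distance H = f²/(N·c) + f = 28²/(13 × 0.012) + 28 = 784/0.156 + 28 ≈ 5053.6 mm ≈ 5.054 m.
Far limit Df = s·(H − f)/(H − s) = 3870 × (5053.6 − 28) / (5053.6 − 3870) = 3870 × 5025.6 / 1183.6 ≈ 16432 mm ≈ 16.4 m.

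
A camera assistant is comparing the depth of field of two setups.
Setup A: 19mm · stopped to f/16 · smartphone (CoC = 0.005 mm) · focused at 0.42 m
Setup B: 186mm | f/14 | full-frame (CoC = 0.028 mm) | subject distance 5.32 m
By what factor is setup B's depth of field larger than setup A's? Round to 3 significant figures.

Setup A: H = 19²/(16×0.005) + 19 ≈ 4531.5 mm; DoF = Df − Dn = 460.963 − 385.723 ≈ 75.240 mm.
Setup B: H = 186²/(14×0.028) + 186 ≈ 88441.1 mm; DoF = Df − Dn = 5648.59 − 5027.54 ≈ 621.05 mm.
Ratio = 621.05 / 75.240 ≈ 8.25.

8.25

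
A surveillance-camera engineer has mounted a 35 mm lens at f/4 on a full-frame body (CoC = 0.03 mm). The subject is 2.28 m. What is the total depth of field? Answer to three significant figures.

Hyperfocal distance H = f²/(N·c) + f = 35²/(4 × 0.03) + 35 = 1225/0.12 + 35 ≈ 10243.3 mm ≈ 10.24 m.
Near limit Dn = s·(H − f)/(H + s − 2f) = 2280 × (10243.3 − 35) / (10243.3 + 2280 − 2 × 35) = 2280 × 10208.3 / 12453.3 ≈ 1869.0 mm.
Far limit Df = s·(H − f)/(H − s) = 2280 × (10243.3 − 35) / (10243.3 − 2280) = 2280 × 10208.3 / 7963.3 ≈ 2922.8 mm.
Depth of field = Df − Dn = 2922.8 − 1869.0 ≈ 1053.8 mm ≈ 1.05 m.

1.05 m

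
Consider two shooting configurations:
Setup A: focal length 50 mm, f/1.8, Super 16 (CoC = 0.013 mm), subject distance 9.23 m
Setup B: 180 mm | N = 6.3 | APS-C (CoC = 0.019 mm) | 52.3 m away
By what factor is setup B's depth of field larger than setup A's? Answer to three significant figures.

Setup A: H = 50²/(1.8×0.013) + 50 ≈ 106887.6 mm; DoF = Df − Dn = 10097.6 − 8499.7 ≈ 1597.9 mm.
Setup B: H = 180²/(6.3×0.019) + 180 ≈ 270856.7 mm; DoF = Df − Dn = 64772 − 43855 ≈ 20917 mm.
Ratio = 20917 / 1597.9 ≈ 13.1.

13.1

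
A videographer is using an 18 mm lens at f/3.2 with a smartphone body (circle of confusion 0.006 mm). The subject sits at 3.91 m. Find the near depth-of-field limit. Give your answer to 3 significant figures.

3.18 m

Hyperfocal distance H = f²/(N·c) + f = 18²/(3.2 × 0.006) + 18 = 324/0.0192 + 18 ≈ 16893.0 mm ≈ 16.89 m.
Near limit Dn = s·(H − f)/(H + s − 2f) = 3910 × (16893.0 − 18) / (16893.0 + 3910 − 2 × 18) = 3910 × 16875.0 / 20767.0 ≈ 3177.2 mm ≈ 3.18 m.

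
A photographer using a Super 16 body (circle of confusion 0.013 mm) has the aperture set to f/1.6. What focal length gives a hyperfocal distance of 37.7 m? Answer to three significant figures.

28.0 mm

From H = f²/(N·c) + f, with f ≪ H: f ≈ √(H·N·c) = √(37700 × 1.6 × 0.013) = √784.16 ≈ 28.00 mm.
The +f correction barely moves this — solving exactly, f² + N·c·f − N·c·H = 0 ⇒ f = (−N·c + √((N·c)² + 4·N·c·H))/2 = (−0.0208 + √3136.6)/2 ≈ 27.992 mm, so f ≈ 28.0 mm.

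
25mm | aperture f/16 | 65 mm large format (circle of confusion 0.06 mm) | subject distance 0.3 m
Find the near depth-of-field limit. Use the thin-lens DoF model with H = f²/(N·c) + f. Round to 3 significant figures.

Hyperfocal distance H = f²/(N·c) + f = 25²/(16 × 0.06) + 25 = 625/0.96 + 25 ≈ 676.0 mm ≈ 0.676 m.
Near limit Dn = s·(H − f)/(H + s − 2f) = 300 × (676.0 − 25) / (676.0 + 300 − 2 × 25) = 300 × 651.0 / 926.0 ≈ 210.91 mm.

211 mm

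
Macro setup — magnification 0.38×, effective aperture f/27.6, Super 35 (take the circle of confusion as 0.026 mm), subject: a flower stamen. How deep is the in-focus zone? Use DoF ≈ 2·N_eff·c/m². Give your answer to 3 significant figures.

At magnification m, DoF ≈ 2·N_eff·c/m² = 2 × 27.6 × 0.026 / 0.38² = 1.435 / 0.1444 ≈ 9.94 mm.

9.94 mm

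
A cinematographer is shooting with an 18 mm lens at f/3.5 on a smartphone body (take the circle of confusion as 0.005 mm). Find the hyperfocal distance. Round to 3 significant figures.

18.5 m

Hyperfocal distance H = f²/(N·c) + f = 18²/(3.5 × 0.005) + 18 = 324/0.0175 + 18 ≈ 18532.3 mm ≈ 18.5 m.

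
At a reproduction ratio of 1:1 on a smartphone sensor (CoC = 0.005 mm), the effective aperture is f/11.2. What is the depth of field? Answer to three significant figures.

At magnification m, DoF ≈ 2·N_eff·c/m² = 2 × 11.2 × 0.005 / 1² = 0.112 / 1 ≈ 0.112 mm.

0.112 mm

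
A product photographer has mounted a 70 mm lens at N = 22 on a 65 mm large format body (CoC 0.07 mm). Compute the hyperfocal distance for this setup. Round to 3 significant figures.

3.25 m

Hyperfocal distance H = f²/(N·c) + f = 70²/(22 × 0.07) + 70 = 4900/1.54 + 70 ≈ 3251.8 mm ≈ 3.25 m.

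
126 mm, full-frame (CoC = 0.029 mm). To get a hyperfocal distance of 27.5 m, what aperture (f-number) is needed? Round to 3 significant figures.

Rearrange H = f²/(N·c) + f for N: N = f² / ((H − f)·c).
N = 126² / ((27500 − 126) × 0.029) = 15876 / 793.8 ≈ 20.

f/20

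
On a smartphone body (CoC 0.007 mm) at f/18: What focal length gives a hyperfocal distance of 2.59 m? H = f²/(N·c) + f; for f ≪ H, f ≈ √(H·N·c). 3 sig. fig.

18.0 mm

From H = f²/(N·c) + f, with f ≪ H: f ≈ √(H·N·c) = √(2590 × 18 × 0.007) = √326.34 ≈ 18.06 mm.
Exact: f² + N·c·f − N·c·H = 0 ⇒ f = (−N·c + √((N·c)² + 4·N·c·H))/2 = (−0.126 + √1305.4)/2 ≈ 18.002 mm ≈ 18.0 mm.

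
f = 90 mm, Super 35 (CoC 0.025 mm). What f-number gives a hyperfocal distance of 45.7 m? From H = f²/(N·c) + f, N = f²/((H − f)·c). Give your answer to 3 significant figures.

f/7.10

Rearrange H = f²/(N·c) + f for N: N = f² / ((H − f)·c).
N = 90² / ((45700 − 90) × 0.025) = 8100 / 1140 ≈ 7.10.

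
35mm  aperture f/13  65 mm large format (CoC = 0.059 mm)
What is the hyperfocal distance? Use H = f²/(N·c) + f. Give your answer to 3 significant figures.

Hyperfocal distance H = f²/(N·c) + f = 35²/(13 × 0.059) + 35 = 1225/0.767 + 35 ≈ 1632.1 mm ≈ 1.63 m.

1.63 m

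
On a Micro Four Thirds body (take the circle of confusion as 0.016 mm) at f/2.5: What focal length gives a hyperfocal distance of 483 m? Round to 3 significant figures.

139 mm

From H = f²/(N·c) + f, with f ≪ H: f ≈ √(H·N·c) = √(483000 × 2.5 × 0.016) = √19320 ≈ 139.0 mm.
The +f correction barely moves this — solving exactly, f² + N·c·f − N·c·H = 0 ⇒ f = (−N·c + √((N·c)² + 4·N·c·H))/2 = (−0.04 + √77280)/2 ≈ 138.98 mm, so f ≈ 139 mm.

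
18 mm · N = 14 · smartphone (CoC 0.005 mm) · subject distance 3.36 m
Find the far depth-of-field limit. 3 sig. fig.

12.1 m

Hyperfocal distance H = f²/(N·c) + f = 18²/(14 × 0.005) + 18 = 324/0.07 + 18 ≈ 4646.6 mm ≈ 4.647 m.
Far limit Df = s·(H − f)/(H − s) = 3360 × (4646.6 − 18) / (4646.6 − 3360) = 3360 × 4628.6 / 1286.6 ≈ 12088 mm ≈ 12.1 m.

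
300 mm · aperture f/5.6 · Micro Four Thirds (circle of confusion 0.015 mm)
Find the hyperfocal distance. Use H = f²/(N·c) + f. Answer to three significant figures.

1070 m

Hyperfocal distance H = f²/(N·c) + f = 300²/(5.6 × 0.015) + 300 = 90000/0.084 + 300 ≈ 1071728.6 mm ≈ 1070 m.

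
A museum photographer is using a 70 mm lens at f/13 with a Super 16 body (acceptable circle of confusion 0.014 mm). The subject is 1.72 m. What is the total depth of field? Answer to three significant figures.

Hyperfocal distance H = f²/(N·c) + f = 70²/(13 × 0.014) + 70 = 4900/0.182 + 70 ≈ 26993.1 mm ≈ 26.99 m.
Near limit Dn = s·(H − f)/(H + s − 2f) = 1720 × (26993.1 − 70) / (26993.1 + 1720 − 2 × 70) = 1720 × 26923.1 / 28573.1 ≈ 1620.68 mm.
Far limit Df = s·(H − f)/(H − s) = 1720 × (26993.1 − 70) / (26993.1 − 1720) = 1720 × 26923.1 / 25273.1 ≈ 1832.29 mm.
Depth of field = Df − Dn = 1832.29 − 1620.68 ≈ 211.61 mm.

212 mm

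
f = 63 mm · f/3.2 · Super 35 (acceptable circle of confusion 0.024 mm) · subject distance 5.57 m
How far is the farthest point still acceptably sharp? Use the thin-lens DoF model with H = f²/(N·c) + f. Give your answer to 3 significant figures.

Hyperfocal distance H = f²/(N·c) + f = 63²/(3.2 × 0.024) + 63 = 3969/0.0768 + 63 ≈ 51742.7 mm ≈ 51.74 m.
Far limit Df = s·(H − f)/(H − s) = 5570 × (51742.7 − 63) / (51742.7 − 5570) = 5570 × 51679.7 / 46172.7 ≈ 6234.3 mm ≈ 6.23 m.

6.23 m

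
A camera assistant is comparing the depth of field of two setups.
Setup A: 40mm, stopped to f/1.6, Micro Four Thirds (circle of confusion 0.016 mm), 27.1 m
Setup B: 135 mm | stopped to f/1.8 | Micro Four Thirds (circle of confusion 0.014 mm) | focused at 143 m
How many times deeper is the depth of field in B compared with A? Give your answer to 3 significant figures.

Setup A: H = 40²/(1.6×0.016) + 40 ≈ 62540.0 mm; DoF = Df − Dn = 47792 − 18912 ≈ 28880 mm.
Setup B: H = 135²/(1.8×0.014) + 135 ≈ 723349.3 mm; DoF = Df − Dn = 178202 − 119411 ≈ 58791 mm.
Ratio = 58791 / 28880 ≈ 2.04.

2.04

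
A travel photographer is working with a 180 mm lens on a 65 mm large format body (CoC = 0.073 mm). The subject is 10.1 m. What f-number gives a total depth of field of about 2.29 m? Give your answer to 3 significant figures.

f/5.01

Write h = H − f = f²/(N·c). The thin-lens limits are Dn = s·h/(h + (s−f)) and Df = s·h/(h − (s−f)), so DoF = Df − Dn = 2·s·(s−f)·h / (h² − (s−f)²).
That is a quadratic in h: DoF·h² − 2·s·(s−f)·h − DoF·(s−f)² = 0 ⇒ h = (s−f)·(s + √(s² + DoF²)) / DoF = 9920 × (10100 + √(10100² + 2290²)) / 2290 = 9920 × (10100 + 10356.4) / 2290 ≈ 88614 mm.
Then N = f²/(c·h) = 180² / (0.073 × 88614) = 32400 / 6468.9 ≈ 5.01.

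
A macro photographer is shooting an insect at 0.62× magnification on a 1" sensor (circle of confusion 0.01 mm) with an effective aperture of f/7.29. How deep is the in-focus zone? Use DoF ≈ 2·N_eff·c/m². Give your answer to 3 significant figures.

At magnification m, DoF ≈ 2·N_eff·c/m² = 2 × 7.29 × 0.01 / 0.62² = 0.1458 / 0.3844 ≈ 0.379 mm.

0.379 mm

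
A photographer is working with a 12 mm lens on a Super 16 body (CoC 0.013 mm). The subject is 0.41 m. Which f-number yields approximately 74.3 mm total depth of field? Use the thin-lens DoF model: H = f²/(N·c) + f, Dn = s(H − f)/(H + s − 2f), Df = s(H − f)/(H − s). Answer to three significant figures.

f/2.50

Write h = H − f = f²/(N·c). The thin-lens limits are Dn = s·h/(h + (s−f)) and Df = s·h/(h − (s−f)), so DoF = Df − Dn = 2·s·(s−f)·h / (h² − (s−f)²).
That is a quadratic in h: DoF·h² − 2·s·(s−f)·h − DoF·(s−f)² = 0 ⇒ h = (s−f)·(s + √(s² + DoF²)) / DoF = 398 × (410 + √(410² + 74.3²)) / 74.3 = 398 × (410 + 416.678) / 74.3 ≈ 4428.2 mm.
Then N = f²/(c·h) = 12² / (0.013 × 4428.2) = 144 / 57.567 ≈ 2.50.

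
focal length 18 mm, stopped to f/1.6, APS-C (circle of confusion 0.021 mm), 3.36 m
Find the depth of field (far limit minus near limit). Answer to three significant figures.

Hyperfocal distance H = f²/(N·c) + f = 18²/(1.6 × 0.021) + 18 = 324/0.0336 + 18 ≈ 9660.9 mm ≈ 9.661 m.
Near limit Dn = s·(H − f)/(H + s − 2f) = 3360 × (9660.9 − 18) / (9660.9 + 3360 − 2 × 18) = 3360 × 9642.9 / 12984.9 ≈ 2495.2 mm.
Far limit Df = s·(H − f)/(H − s) = 3360 × (9660.9 − 18) / (9660.9 − 3360) = 3360 × 9642.9 / 6300.9 ≈ 5142.2 mm.
Depth of field = Df − Dn = 5142.2 − 2495.2 ≈ 2647.0 mm ≈ 2.65 m.

2.65 m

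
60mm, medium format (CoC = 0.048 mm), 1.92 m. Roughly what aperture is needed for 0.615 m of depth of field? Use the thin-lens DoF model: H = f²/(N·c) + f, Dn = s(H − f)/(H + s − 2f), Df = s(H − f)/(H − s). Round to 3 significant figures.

f/6.30

Write h = H − f = f²/(N·c). The thin-lens limits are Dn = s·h/(h + (s−f)) and Df = s·h/(h − (s−f)), so DoF = Df − Dn = 2·s·(s−f)·h / (h² − (s−f)²).
That is a quadratic in h: DoF·h² − 2·s·(s−f)·h − DoF·(s−f)² = 0 ⇒ h = (s−f)·(s + √(s² + DoF²)) / DoF = 1860 × (1920 + √(1920² + 615²)) / 615 = 1860 × (1920 + 2016.09) / 615 ≈ 11904 mm.
Then N = f²/(c·h) = 60² / (0.048 × 11904) = 3600 / 571.41 ≈ 6.30.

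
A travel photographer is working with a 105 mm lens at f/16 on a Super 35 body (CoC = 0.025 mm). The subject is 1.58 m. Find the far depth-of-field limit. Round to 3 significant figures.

Hyperfocal distance H = f²/(N·c) + f = 105²/(16 × 0.025) + 105 = 11025/0.4 + 105 ≈ 27667.5 mm ≈ 27.67 m.
Far limit Df = s·(H − f)/(H − s) = 1580 × (27667.5 − 105) / (27667.5 − 1580) = 1580 × 27562.5 / 26087.5 ≈ 1669.3 mm ≈ 1.67 m.

1.67 m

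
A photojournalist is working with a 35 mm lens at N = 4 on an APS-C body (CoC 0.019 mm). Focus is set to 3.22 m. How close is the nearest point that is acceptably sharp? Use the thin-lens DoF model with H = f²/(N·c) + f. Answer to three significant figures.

Hyperfocal distance H = f²/(N·c) + f = 35²/(4 × 0.019) + 35 = 1225/0.076 + 35 ≈ 16153.4 mm ≈ 16.15 m.
Near limit Dn = s·(H − f)/(H + s − 2f) = 3220 × (16153.4 − 35) / (16153.4 + 3220 − 2 × 35) = 3220 × 16118.4 / 19303.4 ≈ 2688.7 mm ≈ 2.69 m.

2.69 m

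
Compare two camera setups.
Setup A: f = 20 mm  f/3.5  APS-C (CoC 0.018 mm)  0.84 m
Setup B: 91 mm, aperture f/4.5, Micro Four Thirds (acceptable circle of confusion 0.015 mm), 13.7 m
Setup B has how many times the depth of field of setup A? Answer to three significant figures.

13.9

Setup A: H = 20²/(3.5×0.018) + 20 ≈ 6369.2 mm; DoF = Df − Dn = 964.57 − 743.92 ≈ 220.65 mm.
Setup B: H = 91²/(4.5×0.015) + 91 ≈ 122772.5 mm; DoF = Df − Dn = 15409.4 − 12332.0 ≈ 3077.4 mm.
Ratio = 3077.4 / 220.65 ≈ 13.9.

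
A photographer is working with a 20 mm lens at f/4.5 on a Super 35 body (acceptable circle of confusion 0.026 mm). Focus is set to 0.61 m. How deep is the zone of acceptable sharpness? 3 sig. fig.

Hyperfocal distance H = f²/(N·c) + f = 20²/(4.5 × 0.026) + 20 = 400/0.117 + 20 ≈ 3438.8 mm ≈ 3.439 m.
Near limit Dn = s·(H − f)/(H + s − 2f) = 610 × (3438.8 − 20) / (3438.8 + 610 − 2 × 20) = 610 × 3418.8 / 4008.8 ≈ 520.22 mm.
Far limit Df = s·(H − f)/(H − s) = 610 × (3438.8 − 20) / (3438.8 − 610) = 610 × 3418.8 / 2828.8 ≈ 737.23 mm.
Depth of field = Df − Dn = 737.23 − 520.22 ≈ 217.01 mm.

217 mm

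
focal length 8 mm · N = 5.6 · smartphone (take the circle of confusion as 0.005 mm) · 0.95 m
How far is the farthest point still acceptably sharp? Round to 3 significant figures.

Hyperfocal distance H = f²/(N·c) + f = 8²/(5.6 × 0.005) + 8 = 64/0.028 + 8 ≈ 2293.7 mm ≈ 2.294 m.
Far limit Df = s·(H − f)/(H − s) = 950 × (2293.7 − 8) / (2293.7 − 950) = 950 × 2285.7 / 1343.7 ≈ 1616.0 mm ≈ 1.62 m.

1.62 m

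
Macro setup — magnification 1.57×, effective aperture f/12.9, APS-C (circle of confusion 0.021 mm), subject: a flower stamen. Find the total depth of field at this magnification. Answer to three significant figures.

0.220 mm

At magnification m, DoF ≈ 2·N_eff·c/m² = 2 × 12.9 × 0.021 / 1.57² = 0.5418 / 2.465 ≈ 0.22 mm.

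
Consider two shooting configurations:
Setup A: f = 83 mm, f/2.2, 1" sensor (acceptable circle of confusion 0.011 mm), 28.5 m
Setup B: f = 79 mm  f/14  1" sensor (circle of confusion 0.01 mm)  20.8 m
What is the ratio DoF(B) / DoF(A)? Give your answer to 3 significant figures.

4.29

Setup A: H = 83²/(2.2×0.011) + 83 ≈ 284752.4 mm; DoF = Df − Dn = 31660.5 − 25913.2 ≈ 5747.3 mm.
Setup B: H = 79²/(14×0.01) + 79 ≈ 44657.6 mm; DoF = Df − Dn = 38865 − 14200 ≈ 24665 mm.
Ratio = 24665 / 5747.3 ≈ 4.29.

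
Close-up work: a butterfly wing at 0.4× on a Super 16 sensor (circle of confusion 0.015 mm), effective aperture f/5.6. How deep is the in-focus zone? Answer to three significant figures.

1.05 mm

At magnification m, DoF ≈ 2·N_eff·c/m² = 2 × 5.6 × 0.015 / 0.4² = 0.168 / 0.16 ≈ 1.05 mm.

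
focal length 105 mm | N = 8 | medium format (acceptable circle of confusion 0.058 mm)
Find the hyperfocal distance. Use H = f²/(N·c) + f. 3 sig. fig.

23.9 m

Hyperfocal distance H = f²/(N·c) + f = 105²/(8 × 0.058) + 105 = 11025/0.464 + 105 ≈ 23865.8 mm ≈ 23.9 m.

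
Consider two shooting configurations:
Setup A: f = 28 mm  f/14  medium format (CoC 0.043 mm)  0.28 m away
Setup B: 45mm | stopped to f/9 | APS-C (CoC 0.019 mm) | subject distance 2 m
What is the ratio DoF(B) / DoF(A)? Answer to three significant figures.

6.03

Setup A: H = 28²/(14×0.043) + 28 ≈ 1330.3 mm; DoF = Df − Dn = 347.18 − 234.60 ≈ 112.58 mm.
Setup B: H = 45²/(9×0.019) + 45 ≈ 11887.1 mm; DoF = Df − Dn = 2395.46 − 1716.61 ≈ 678.85 mm.
Ratio = 678.85 / 112.58 ≈ 6.03.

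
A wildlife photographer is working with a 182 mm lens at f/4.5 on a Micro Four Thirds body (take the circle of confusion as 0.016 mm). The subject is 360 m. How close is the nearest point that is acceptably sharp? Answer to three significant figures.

Hyperfocal distance H = f²/(N·c) + f = 182²/(4.5 × 0.016) + 182 = 33124/0.072 + 182 ≈ 460237.6 mm ≈ 460.2 m.
Near limit Dn = s·(H − f)/(H + s − 2f) = 360000 × (460237.6 − 182) / (460237.6 + 360000 − 2 × 182) = 360000 × 460055.6 / 819873.6 ≈ 202007 mm ≈ 202 m.

202 m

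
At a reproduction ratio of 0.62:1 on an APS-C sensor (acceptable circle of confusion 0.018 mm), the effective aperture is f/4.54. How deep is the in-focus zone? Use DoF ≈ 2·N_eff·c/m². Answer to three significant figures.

At magnification m, DoF ≈ 2·N_eff·c/m² = 2 × 4.54 × 0.018 / 0.62² = 0.1634 / 0.3844 ≈ 0.425 mm.

0.425 mm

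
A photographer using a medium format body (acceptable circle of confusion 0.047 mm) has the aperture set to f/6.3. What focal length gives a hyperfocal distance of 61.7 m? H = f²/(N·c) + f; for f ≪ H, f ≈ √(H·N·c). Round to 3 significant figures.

135 mm

From H = f²/(N·c) + f, with f ≪ H: f ≈ √(H·N·c) = √(61700 × 6.3 × 0.047) = √18269 ≈ 135.2 mm.
The +f correction barely moves this — solving exactly, f² + N·c·f − N·c·H = 0 ⇒ f = (−N·c + √((N·c)² + 4·N·c·H))/2 = (−0.2961 + √73078)/2 ≈ 135.02 mm, so f ≈ 135 mm.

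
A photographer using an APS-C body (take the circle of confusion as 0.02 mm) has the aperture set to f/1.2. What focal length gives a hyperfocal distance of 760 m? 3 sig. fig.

135 mm

From H = f²/(N·c) + f, with f ≪ H: f ≈ √(H·N·c) = √(760000 × 1.2 × 0.02) = √18240 ≈ 135.1 mm.
The +f correction barely moves this — solving exactly, f² + N·c·f − N·c·H = 0 ⇒ f = (−N·c + √((N·c)² + 4·N·c·H))/2 = (−0.024 + √72960)/2 ≈ 135.04 mm, so f ≈ 135 mm.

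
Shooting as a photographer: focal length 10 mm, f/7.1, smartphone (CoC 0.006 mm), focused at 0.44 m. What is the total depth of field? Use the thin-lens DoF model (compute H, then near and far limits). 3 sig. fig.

Hyperfocal distance H = f²/(N·c) + f = 10²/(7.1 × 0.006) + 10 = 100/0.0426 + 10 ≈ 2357.4 mm ≈ 2.357 m.
Near limit Dn = s·(H − f)/(H + s − 2f) = 440 × (2357.4 − 10) / (2357.4 + 440 − 2 × 10) = 440 × 2347.4 / 2777.4 ≈ 371.88 mm.
Far limit Df = s·(H − f)/(H − s) = 440 × (2357.4 − 10) / (2357.4 − 440) = 440 × 2347.4 / 1917.4 ≈ 538.67 mm.
Depth of field = Df − Dn = 538.67 − 371.88 ≈ 166.79 mm.

167 mm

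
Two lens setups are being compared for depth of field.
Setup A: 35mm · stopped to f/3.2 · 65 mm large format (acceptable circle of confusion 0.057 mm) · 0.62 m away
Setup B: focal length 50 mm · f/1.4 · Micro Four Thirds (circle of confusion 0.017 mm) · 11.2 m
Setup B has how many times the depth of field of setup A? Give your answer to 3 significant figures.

Setup A: H = 35²/(3.2×0.057) + 35 ≈ 6751.0 mm; DoF = Df − Dn = 679.16 − 570.32 ≈ 108.84 mm.
Setup B: H = 50²/(1.4×0.017) + 50 ≈ 105092.0 mm; DoF = Df − Dn = 12530.0 − 10125.2 ≈ 2404.8 mm.
Ratio = 2404.8 / 108.84 ≈ 22.1.

22.1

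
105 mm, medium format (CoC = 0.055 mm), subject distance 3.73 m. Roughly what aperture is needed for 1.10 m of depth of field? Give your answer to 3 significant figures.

Write h = H − f = f²/(N·c). The thin-lens limits are Dn = s·h/(h + (s−f)) and Df = s·h/(h − (s−f)), so DoF = Df − Dn = 2·s·(s−f)·h / (h² − (s−f)²).
That is a quadratic in h: DoF·h² − 2·s·(s−f)·h − DoF·(s−f)² = 0 ⇒ h = (s−f)·(s + √(s² + DoF²)) / DoF = 3625 × (3730 + √(3730² + 1100²)) / 1100 = 3625 × (3730 + 3888.82) / 1100 ≈ 25107 mm.
Then N = f²/(c·h) = 105² / (0.055 × 25107) = 11025 / 1380.9 ≈ 7.98.

f/7.98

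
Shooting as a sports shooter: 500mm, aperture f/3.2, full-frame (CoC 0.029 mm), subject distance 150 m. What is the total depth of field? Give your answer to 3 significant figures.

16.7 m

Hyperfocal distance H = f²/(N·c) + f = 500²/(3.2 × 0.029) + 500 = 250000/0.0928 + 500 ≈ 2694465.5 mm ≈ 2694 m.
Near limit Dn = s·(H − f)/(H + s − 2f) = 150000 × (2694465.5 − 500) / (2694465.5 + 150000 − 2 × 500) = 150000 × 2693965.5 / 2843465.5 ≈ 142113 mm.
Far limit Df = s·(H − f)/(H − s) = 150000 × (2694465.5 − 500) / (2694465.5 − 150000) = 150000 × 2693965.5 / 2544465.5 ≈ 158813 mm.
Depth of field = Df − Dn = 158813 − 142113 ≈ 16700 mm ≈ 16.7 m.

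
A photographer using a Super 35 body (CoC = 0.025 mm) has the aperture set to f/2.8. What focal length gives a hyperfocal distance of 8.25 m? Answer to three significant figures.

From H = f²/(N·c) + f, with f ≪ H: f ≈ √(H·N·c) = √(8250 × 2.8 × 0.025) = √577.50 ≈ 24.03 mm.
The +f correction barely moves this — solving exactly, f² + N·c·f − N·c·H = 0 ⇒ f = (−N·c + √((N·c)² + 4·N·c·H))/2 = (−0.07 + √2310.0)/2 ≈ 23.996 mm, so f ≈ 24.0 mm.

24.0 mm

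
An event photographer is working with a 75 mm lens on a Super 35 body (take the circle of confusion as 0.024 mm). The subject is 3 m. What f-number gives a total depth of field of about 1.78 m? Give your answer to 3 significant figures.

Write h = H − f = f²/(N·c). The thin-lens limits are Dn = s·h/(h + (s−f)) and Df = s·h/(h − (s−f)), so DoF = Df − Dn = 2·s·(s−f)·h / (h² − (s−f)²).
That is a quadratic in h: DoF·h² − 2·s·(s−f)·h − DoF·(s−f)² = 0 ⇒ h = (s−f)·(s + √(s² + DoF²)) / DoF = 2925 × (3000 + √(3000² + 1780²)) / 1780 = 2925 × (3000 + 3488.32) / 1780 ≈ 10662 mm.
Then N = f²/(c·h) = 75² / (0.024 × 10662) = 5625 / 255.89 ≈ 22.

f/22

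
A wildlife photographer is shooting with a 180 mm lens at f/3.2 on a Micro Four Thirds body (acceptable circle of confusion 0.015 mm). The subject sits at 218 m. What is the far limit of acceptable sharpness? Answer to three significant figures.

Hyperfocal distance H = f²/(N·c) + f = 180²/(3.2 × 0.015) + 180 = 32400/0.048 + 180 ≈ 675180.0 mm ≈ 675.2 m.
Far limit Df = s·(H − f)/(H − s) = 218000 × (675180.0 − 180) / (675180.0 − 218000) = 218000 × 675000.0 / 457180.0 ≈ 321864 mm ≈ 322 m.

322 m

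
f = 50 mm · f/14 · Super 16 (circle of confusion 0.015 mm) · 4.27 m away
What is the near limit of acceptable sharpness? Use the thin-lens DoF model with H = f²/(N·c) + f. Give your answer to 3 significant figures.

3.15 m

Hyperfocal distance H = f²/(N·c) + f = 50²/(14 × 0.015) + 50 = 2500/0.21 + 50 ≈ 11954.8 mm ≈ 11.95 m.
Near limit Dn = s·(H − f)/(H + s − 2f) = 4270 × (11954.8 − 50) / (11954.8 + 4270 − 2 × 50) = 4270 × 11904.8 / 16124.8 ≈ 3152.5 mm ≈ 3.15 m.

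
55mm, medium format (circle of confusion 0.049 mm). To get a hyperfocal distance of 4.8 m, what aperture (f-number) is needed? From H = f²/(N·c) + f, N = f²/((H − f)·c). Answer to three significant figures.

f/13

Rearrange H = f²/(N·c) + f for N: N = f² / ((H − f)·c).
N = 55² / ((4800 − 55) × 0.049) = 3025 / 232.5 ≈ 13.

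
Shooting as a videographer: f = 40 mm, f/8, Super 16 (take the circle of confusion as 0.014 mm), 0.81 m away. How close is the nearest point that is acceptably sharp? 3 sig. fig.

Hyperfocal distance H = f²/(N·c) + f = 40²/(8 × 0.014) + 40 = 1600/0.112 + 40 ≈ 14325.7 mm ≈ 14.33 m.
Near limit Dn = s·(H − f)/(H + s − 2f) = 810 × (14325.7 − 40) / (14325.7 + 810 − 2 × 40) = 810 × 14285.7 / 15055.7 ≈ 768.57 mm ≈ 0.769 m.

0.769 m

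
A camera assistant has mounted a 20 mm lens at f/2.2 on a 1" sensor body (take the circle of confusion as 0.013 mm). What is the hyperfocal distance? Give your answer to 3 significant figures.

14.0 m

Hyperfocal distance H = f²/(N·c) + f = 20²/(2.2 × 0.013) + 20 = 400/0.0286 + 20 ≈ 14006.0 mm ≈ 14.0 m.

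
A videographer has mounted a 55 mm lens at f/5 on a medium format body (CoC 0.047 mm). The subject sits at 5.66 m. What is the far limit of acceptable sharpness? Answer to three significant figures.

10.0 m

Hyperfocal distance H = f²/(N·c) + f = 55²/(5 × 0.047) + 55 = 3025/0.235 + 55 ≈ 12927.3 mm ≈ 12.93 m.
Far limit Df = s·(H − f)/(H − s) = 5660 × (12927.3 − 55) / (12927.3 − 5660) = 5660 × 12872.3 / 7267.3 ≈ 10025 mm ≈ 10.0 m.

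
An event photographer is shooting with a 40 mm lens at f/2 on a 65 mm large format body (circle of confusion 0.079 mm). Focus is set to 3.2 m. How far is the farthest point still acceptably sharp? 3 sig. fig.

Hyperfocal distance H = f²/(N·c) + f = 40²/(2 × 0.079) + 40 = 1600/0.158 + 40 ≈ 10166.6 mm ≈ 10.17 m.
Far limit Df = s·(H − f)/(H − s) = 3200 × (10166.6 − 40) / (10166.6 − 3200) = 3200 × 10126.6 / 6966.6 ≈ 4651.5 mm ≈ 4.65 m.

4.65 m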